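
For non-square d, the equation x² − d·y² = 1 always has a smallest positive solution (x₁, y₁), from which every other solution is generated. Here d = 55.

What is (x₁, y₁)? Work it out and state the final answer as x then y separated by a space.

√55 = [7; 2,2,2,14, …], period ℓ=4 (even) → k=3
i=0: a=7 ⇒ p=7, q=1
i=1: a=2 ⇒ p=15, q=2
i=2: a=2 ⇒ p=37, q=5
i=3: a=2 ⇒ p=89, q=12
(x₁, y₁) = (89, 12);  89² − 55·12² = 1 ✓

89 12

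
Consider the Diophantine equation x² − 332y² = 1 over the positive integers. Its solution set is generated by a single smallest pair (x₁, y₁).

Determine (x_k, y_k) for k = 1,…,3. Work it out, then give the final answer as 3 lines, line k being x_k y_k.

d=332: √d = [18; 4,1,1,8,1,1,4,36] (ℓ=8, even), read p_7/q_7
k=0  a_k=18  p_k/q_k = 18/1
k=1  a_k=4  p_k/q_k = 73/4
…
k=4  a_k=8  p_k/q_k = 1403/77
…
k=6  a_k=1  p_k/q_k = 2970/163
k=7  a_k=4  p_k/q_k = 13447/738
(x₁, y₁) = (13447, 738);  13447² − 332·738² = 1 ✓
(x_2, y_2) = (13447·13447 + 332·738·738, 13447·738 + 738·13447) = (361643617, 19847772)
(x_3, y_3) = (13447·361643617 + 332·738·19847772, 13447·19847772 + 738·361643617) = (9726043422151, 533785979430)

13447 738
361643617 19847772
9726043422151 533785979430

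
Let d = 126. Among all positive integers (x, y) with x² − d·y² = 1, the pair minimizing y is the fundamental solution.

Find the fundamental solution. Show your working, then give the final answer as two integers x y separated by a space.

449 40

√126 = [11; 4,2,4,22, …], period ℓ=4 (even) → k=3
a_0=11:  p_0=11·1+0=11,  q_0=11·0+1=1
a_1=4:  p_1=4·11+1=45,  q_1=4·1+0=4
a_2=2:  p_2=2·45+11=101,  q_2=2·4+1=9
a_3=4:  p_3=4·101+45=449,  q_3=4·9+4=40
→ (449, 40).  Check: 449²=201601, 126·40²=201600, difference 1.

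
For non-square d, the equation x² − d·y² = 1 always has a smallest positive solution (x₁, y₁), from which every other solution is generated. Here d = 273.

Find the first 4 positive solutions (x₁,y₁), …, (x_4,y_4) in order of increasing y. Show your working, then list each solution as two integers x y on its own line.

d=273: √d = [16; 1,1,10,1,1,32] (ℓ=6, even), read p_5/q_5
k=0  a_k=16  p_k/q_k = 16/1
…
k=3  a_k=10  p_k/q_k = 347/21
k=4  a_k=1  p_k/q_k = 380/23
k=5  a_k=1  p_k/q_k = 727/44
→ (727, 44).  Check: 727²=528529, 273·44²=528528, difference 1.
(x_2, y_2) = (727·727 + 273·44·44, 727·44 + 44·727) = (1057057, 63976)
(x_3, y_3) = (727·1057057 + 273·44·63976, 727·63976 + 44·1057057) = (1536960151, 93021060)
(x_4, y_4) = (727·1536960151 + 273·44·93021060, 727·93021060 + 44·1536960151) = (2234739002497, 135252557264)

727 44
1057057 63976
1536960151 93021060
2234739002497 135252557264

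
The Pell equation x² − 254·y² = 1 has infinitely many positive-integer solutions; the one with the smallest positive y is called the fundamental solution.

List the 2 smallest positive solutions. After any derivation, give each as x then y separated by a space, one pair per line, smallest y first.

[15; 1,14,1,30] for √254; ℓ=4 ⇒ convergent index 3
i=0: a=15 ⇒ p=15, q=1
i=1: a=1 ⇒ p=16, q=1
i=2: a=14 ⇒ p=239, q=15
i=3: a=1 ⇒ p=255, q=16
→ (255, 16).  Check: 255²=65025, 254·16²=65024, difference 1.
(255+16√254)^2 = 130049 + 8160√254

255 16
130049 8160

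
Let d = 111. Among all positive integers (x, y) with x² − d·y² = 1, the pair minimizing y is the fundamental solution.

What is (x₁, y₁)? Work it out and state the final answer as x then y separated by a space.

[10; 1,1,6,1,1,20] for √111; ℓ=6 ⇒ convergent index 5
i=0: a=10 ⇒ p=10, q=1
i=1: a=1 ⇒ p=11, q=1
…
i=4: a=1 ⇒ p=158, q=15
i=5: a=1 ⇒ p=295, q=28
fundamental: x₁=295, y₁=28  (since 87025 − 111·784 = 1)

295 28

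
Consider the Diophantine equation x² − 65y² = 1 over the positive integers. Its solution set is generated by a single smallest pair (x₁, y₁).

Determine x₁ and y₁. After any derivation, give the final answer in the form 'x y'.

√65 → a₀=8, period (16); ℓ=1 odd so k=1
a_0=8:  p_0=8·1+0=8,  q_0=8·0+1=1
a_1=16:  p_1=16·8+1=129,  q_1=16·1+0=16
(x₁, y₁) = (129, 16);  129² − 65·16² = 1 ✓

129 16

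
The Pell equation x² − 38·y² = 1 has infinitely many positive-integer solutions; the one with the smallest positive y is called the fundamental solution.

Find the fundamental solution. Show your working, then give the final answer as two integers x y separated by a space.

√38 = [6; 6,12, …], period ℓ=2 (even) → k=1
step 0: (6, 1)  from 6·(1,0) + (0,1)
step 1: (37, 6)  from 6·(6,1) + (1,0)
→ (37, 6).  Check: 37²=1369, 38·6²=1368, difference 1.

37 6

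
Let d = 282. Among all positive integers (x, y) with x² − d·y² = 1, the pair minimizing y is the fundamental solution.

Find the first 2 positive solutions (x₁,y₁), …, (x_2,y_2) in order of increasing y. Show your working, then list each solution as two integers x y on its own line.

√282 = [16; 1,3,1,4,1,3,1,32, …], period ℓ=8 (even) → k=7
a_0=16:  p_0=16·1+0=16,  q_0=16·0+1=1
…
a_3=1:  p_3=1·67+17=84,  q_3=1·4+1=5
a_4=4:  p_4=4·84+67=403,  q_4=4·5+4=24
…
a_6=3:  p_6=3·487+403=1864,  q_6=3·29+24=111
a_7=1:  p_7=1·1864+487=2351,  q_7=1·111+29=140
→ (2351, 140).  Check: 2351²=5527201, 282·140²=5527200, difference 1.
n=2: (2351,140)∘(2351,140) = (2351·2351+282·140·140, 2351·140+140·2351) = (11054401,658280)

2351 140
11054401 658280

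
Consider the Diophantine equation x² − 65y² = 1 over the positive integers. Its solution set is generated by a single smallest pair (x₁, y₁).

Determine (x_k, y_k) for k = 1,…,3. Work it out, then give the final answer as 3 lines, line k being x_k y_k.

√65 → a₀=8, period (16); ℓ=1 odd so k=1
i=0: a=8 ⇒ p=8, q=1
i=1: a=16 ⇒ p=129, q=16
→ (129, 16).  Check: 129²=16641, 65·16²=16640, difference 1.
(129+16√65)^2 = 33281 + 4128√65
(129+16√65)^3 = 8586369 + 1065008√65

129 16
33281 4128
8586369 1065008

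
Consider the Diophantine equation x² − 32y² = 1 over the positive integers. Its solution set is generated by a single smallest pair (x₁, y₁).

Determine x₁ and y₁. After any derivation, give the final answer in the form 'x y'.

√32 = [5; 1,1,1,10, …], period ℓ=4 (even) → k=3
k=0  a_k=5  p_k/q_k = 5/1
k=1  a_k=1  p_k/q_k = 6/1
k=2  a_k=1  p_k/q_k = 11/2
k=3  a_k=1  p_k/q_k = 17/3
(x₁, y₁) = (17, 3);  17² − 32·3² = 1 ✓

17 3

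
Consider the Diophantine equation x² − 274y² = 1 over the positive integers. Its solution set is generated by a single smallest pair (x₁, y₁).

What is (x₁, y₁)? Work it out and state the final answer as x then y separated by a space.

3959299 239190

√274 = [16; 1,1,4,4,1,1,32, …], period ℓ=7 (odd) → k=13
k=0  a_k=16  p_k/q_k = 16/1
k=1  a_k=1  p_k/q_k = 17/1
k=2  a_k=1  p_k/q_k = 33/2
…
k=5  a_k=1  p_k/q_k = 778/47
…
k=11  a_k=4  p_k/q_k = 1770023/106931
k=12  a_k=1  p_k/q_k = 2189276/132259
k=13  a_k=1  p_k/q_k = 3959299/239190
→ (3959299, 239190).  Check: 3959299²=15676048571401, 274·239190²=15676048571400, difference 1.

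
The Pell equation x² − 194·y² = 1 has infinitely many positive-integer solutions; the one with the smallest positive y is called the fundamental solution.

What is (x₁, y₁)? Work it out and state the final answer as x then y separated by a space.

√194 → a₀=13, period (1,12,1,26); ℓ=4 even so k=3
step 0: (13, 1)  from 13·(1,0) + (0,1)
…
step 2: (181, 13)  from 12·(14,1) + (13,1)
step 3: (195, 14)  from 1·(181,13) + (14,1)
fundamental: x₁=195, y₁=14  (since 38025 − 194·196 = 1)

195 14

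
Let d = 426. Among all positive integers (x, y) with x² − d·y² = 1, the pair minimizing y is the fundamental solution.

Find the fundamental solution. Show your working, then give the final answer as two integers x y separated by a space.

88751 4300

d=426: √d = [20; 1,1,1,3,2,6,2,3,1,1,1,40] (ℓ=12, even), read p_11/q_11
k=0  a_k=20  p_k/q_k = 20/1
…
k=7  a_k=2  p_k/q_k = 7162/347
k=8  a_k=3  p_k/q_k = 24809/1202
…
k=10  a_k=1  p_k/q_k = 56780/2751
k=11  a_k=1  p_k/q_k = 88751/4300
(x₁, y₁) = (88751, 4300);  88751² − 426·4300² = 1 ✓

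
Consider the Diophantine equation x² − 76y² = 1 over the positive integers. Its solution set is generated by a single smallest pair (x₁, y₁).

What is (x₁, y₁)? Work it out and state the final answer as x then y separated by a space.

57799 6630

d=76: √d = [8; 1,2,1,1,5,4,5,1,1,2,1,16] (ℓ=12, even), read p_11/q_11
k=0  a_k=8  p_k/q_k = 8/1
…
k=2  a_k=2  p_k/q_k = 26/3
k=3  a_k=1  p_k/q_k = 35/4
…
k=5  a_k=5  p_k/q_k = 340/39
…
k=7  a_k=5  p_k/q_k = 7445/854
k=8  a_k=1  p_k/q_k = 8866/1017
k=9  a_k=1  p_k/q_k = 16311/1871
k=10  a_k=2  p_k/q_k = 41488/4759
k=11  a_k=1  p_k/q_k = 57799/6630
(x₁, y₁) = (57799, 6630);  57799² − 76·6630² = 1 ✓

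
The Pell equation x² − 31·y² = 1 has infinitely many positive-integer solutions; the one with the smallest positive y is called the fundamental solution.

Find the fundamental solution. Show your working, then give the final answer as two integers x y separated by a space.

[5; 1,1,3,5,3,1,1,10] for √31; ℓ=8 ⇒ convergent index 7
a_0=5:  p_0=5·1+0=5,  q_0=5·0+1=1
…
a_6=1:  p_6=1·657+206=863,  q_6=1·118+37=155
a_7=1:  p_7=1·863+657=1520,  q_7=1·155+118=273
fundamental: x₁=1520, y₁=273  (since 2310400 − 31·74529 = 1)

1520 273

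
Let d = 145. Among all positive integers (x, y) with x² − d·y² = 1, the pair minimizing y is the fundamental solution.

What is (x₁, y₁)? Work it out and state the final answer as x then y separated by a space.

√145 = [12; 24, …], period ℓ=1 (odd) → k=1
i=0: a=12 ⇒ p=12, q=1
i=1: a=24 ⇒ p=289, q=24
→ (289, 24).  Check: 289²=83521, 145·24²=83520, difference 1.

289 24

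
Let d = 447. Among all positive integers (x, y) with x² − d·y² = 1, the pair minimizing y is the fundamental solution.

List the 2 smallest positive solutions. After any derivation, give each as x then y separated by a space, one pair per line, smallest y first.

148 7
43807 2072

[21; 7,42] for √447; ℓ=2 ⇒ convergent index 1
a_0=21:  p_0=21·1+0=21,  q_0=21·0+1=1
a_1=7:  p_1=7·21+1=148,  q_1=7·1+0=7
fundamental: x₁=148, y₁=7  (since 21904 − 447·49 = 1)
(x_2, y_2) = (148·148 + 447·7·7, 148·7 + 7·148) = (43807, 2072)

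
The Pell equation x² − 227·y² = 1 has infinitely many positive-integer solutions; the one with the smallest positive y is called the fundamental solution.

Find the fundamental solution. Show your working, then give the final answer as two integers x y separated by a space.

226 15

[15; 15,30] for √227; ℓ=2 ⇒ convergent index 1
a_0=15:  p_0=15·1+0=15,  q_0=15·0+1=1
a_1=15:  p_1=15·15+1=226,  q_1=15·1+0=15
→ (226, 15).  Check: 226²=51076, 227·15²=51075, difference 1.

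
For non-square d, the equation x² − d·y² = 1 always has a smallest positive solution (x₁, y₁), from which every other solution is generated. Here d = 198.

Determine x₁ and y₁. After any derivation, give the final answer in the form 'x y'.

[14; 14,28] for √198; ℓ=2 ⇒ convergent index 1
k=0  a_k=14  p_k/q_k = 14/1
k=1  a_k=14  p_k/q_k = 197/14
(x₁, y₁) = (197, 14);  197² − 198·14² = 1 ✓

197 14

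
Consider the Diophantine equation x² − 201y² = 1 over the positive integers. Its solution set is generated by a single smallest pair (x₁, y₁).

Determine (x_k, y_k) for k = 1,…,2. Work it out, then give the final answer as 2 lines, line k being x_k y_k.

[14; 5,1,1,1,2,…,1,5,28] for √201; ℓ=14 ⇒ convergent index 13
step 0: (14, 1)  from 14·(1,0) + (0,1)
step 1: (71, 5)  from 5·(14,1) + (1,0)
step 2: (85, 6)  from 1·(71,5) + (14,1)
step 3: (156, 11)  from 1·(85,6) + (71,5)
…
step 9: (24768, 1747)  from 2·(8549,603) + (7670,541)
…
step 11: (58085, 4097)  from 1·(33317,2350) + (24768,1747)
step 12: (91402, 6447)  from 1·(58085,4097) + (33317,2350)
step 13: (515095, 36332)  from 5·(91402,6447) + (58085,4097)
fundamental: x₁=515095, y₁=36332  (since 265322859025 − 201·1320014224 = 1)
k=2:  x_2 = 515095·515095+201·36332·36332 = 530645718049,  y_2 = 515095·36332+36332·515095 = 37428863080

515095 36332
530645718049 37428863080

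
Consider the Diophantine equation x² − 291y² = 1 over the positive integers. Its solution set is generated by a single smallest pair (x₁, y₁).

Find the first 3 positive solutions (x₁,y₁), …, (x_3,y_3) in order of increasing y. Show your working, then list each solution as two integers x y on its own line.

290 17
168199 9860
97555130 5718783

√291 → a₀=17, period (17,34); ℓ=2 even so k=1
a_0=17:  p_0=17·1+0=17,  q_0=17·0+1=1
a_1=17:  p_1=17·17+1=290,  q_1=17·1+0=17
fundamental: x₁=290, y₁=17  (since 84100 − 291·289 = 1)
(x_2, y_2) = (290·290 + 291·17·17, 290·17 + 17·290) = (168199, 9860)
(x_3, y_3) = (290·168199 + 291·17·9860, 290·9860 + 17·168199) = (97555130, 5718783)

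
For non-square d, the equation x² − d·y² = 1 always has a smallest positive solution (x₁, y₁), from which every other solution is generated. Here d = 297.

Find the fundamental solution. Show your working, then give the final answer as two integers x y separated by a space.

48599 2820

[17; 4,3,1,1,2,1,1,3,4,34] for √297; ℓ=10 ⇒ convergent index 9
a_0=17:  p_0=17·1+0=17,  q_0=17·0+1=1
a_1=4:  p_1=4·17+1=69,  q_1=4·1+0=4
…
a_4=1:  p_4=1·293+224=517,  q_4=1·17+13=30
a_5=2:  p_5=2·517+293=1327,  q_5=2·30+17=77
…
a_7=1:  p_7=1·1844+1327=3171,  q_7=1·107+77=184
a_8=3:  p_8=3·3171+1844=11357,  q_8=3·184+107=659
a_9=4:  p_9=4·11357+3171=48599,  q_9=4·659+184=2820
(x₁, y₁) = (48599, 2820);  48599² − 297·2820² = 1 ✓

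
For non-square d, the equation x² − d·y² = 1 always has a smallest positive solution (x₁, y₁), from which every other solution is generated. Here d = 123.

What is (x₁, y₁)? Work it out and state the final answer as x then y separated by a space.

122 11

d=123: √d = [11; 11,22] (ℓ=2, even), read p_1/q_1
step 0: (11, 1)  from 11·(1,0) + (0,1)
step 1: (122, 11)  from 11·(11,1) + (1,0)
→ (122, 11).  Check: 122²=14884, 123·11²=14883, difference 1.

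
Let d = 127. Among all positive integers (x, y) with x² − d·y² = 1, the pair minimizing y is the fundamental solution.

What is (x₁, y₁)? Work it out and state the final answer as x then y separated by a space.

4730624 419775

d=127: √d = [11; 3,1,2,2,7,11,7,2,2,1,3,22] (ℓ=12, even), read p_11/q_11
step 0: (11, 1)  from 11·(1,0) + (0,1)
…
step 4: (293, 26)  from 2·(124,11) + (45,4)
…
step 10: (1274561, 113099)  from 1·(906941,80478) + (367620,32621)
step 11: (4730624, 419775)  from 3·(1274561,113099) + (906941,80478)
→ (4730624, 419775).  Check: 4730624²=22378803429376, 127·419775²=22378803429375, difference 1.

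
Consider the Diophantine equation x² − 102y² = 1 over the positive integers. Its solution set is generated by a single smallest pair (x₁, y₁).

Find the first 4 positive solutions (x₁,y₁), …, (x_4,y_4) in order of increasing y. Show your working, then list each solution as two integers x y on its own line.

d=102: √d = [10; 10,20] (ℓ=2, even), read p_1/q_1
i=0: a=10 ⇒ p=10, q=1
i=1: a=10 ⇒ p=101, q=10
→ (101, 10).  Check: 101²=10201, 102·10²=10200, difference 1.
n=2: (101,10)∘(101,10) = (101·101+102·10·10, 101·10+10·101) = (20401,2020)
n=3: (20401,2020)∘(101,10) = (101·20401+102·10·2020, 101·2020+10·20401) = (4120901,408030)
n=4: (4120901,408030)∘(101,10) = (101·4120901+102·10·408030, 101·408030+10·4120901) = (832401601,82420040)

101 10
20401 2020
4120901 408030
832401601 82420040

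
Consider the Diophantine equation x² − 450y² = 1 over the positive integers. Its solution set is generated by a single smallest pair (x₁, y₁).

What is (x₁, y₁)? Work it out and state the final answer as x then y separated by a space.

19601 924

[21; 4,1,2,4,2,1,4,42] for √450; ℓ=8 ⇒ convergent index 7
step 0: (21, 1)  from 21·(1,0) + (0,1)
step 1: (85, 4)  from 4·(21,1) + (1,0)
step 2: (106, 5)  from 1·(85,4) + (21,1)
step 3: (297, 14)  from 2·(106,5) + (85,4)
step 4: (1294, 61)  from 4·(297,14) + (106,5)
…
step 6: (4179, 197)  from 1·(2885,136) + (1294,61)
step 7: (19601, 924)  from 4·(4179,197) + (2885,136)
fundamental: x₁=19601, y₁=924  (since 384199201 − 450·853776 = 1)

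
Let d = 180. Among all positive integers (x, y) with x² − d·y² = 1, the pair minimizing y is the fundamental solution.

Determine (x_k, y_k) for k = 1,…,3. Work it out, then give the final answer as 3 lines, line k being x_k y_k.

161 12
51841 3864
16692641 1244196

√180 = [13; 2,2,2,26, …], period ℓ=4 (even) → k=3
k=0  a_k=13  p_k/q_k = 13/1
…
k=2  a_k=2  p_k/q_k = 67/5
k=3  a_k=2  p_k/q_k = 161/12
fundamental: x₁=161, y₁=12  (since 25921 − 180·144 = 1)
(161+12√180)^2 = 51841 + 3864√180
(161+12√180)^3 = 16692641 + 1244196√180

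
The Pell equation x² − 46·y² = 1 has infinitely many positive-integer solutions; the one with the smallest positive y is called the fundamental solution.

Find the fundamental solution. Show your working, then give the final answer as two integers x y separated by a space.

√46 → a₀=6, period (1,3,1,1,2,6,2,1,1,3,1,12); ℓ=12 even so k=11
k=0  a_k=6  p_k/q_k = 6/1
…
k=2  a_k=3  p_k/q_k = 27/4
…
k=4  a_k=1  p_k/q_k = 61/9
…
k=6  a_k=6  p_k/q_k = 997/147
k=7  a_k=2  p_k/q_k = 2150/317
k=8  a_k=1  p_k/q_k = 3147/464
k=9  a_k=1  p_k/q_k = 5297/781
k=10  a_k=3  p_k/q_k = 19038/2807
k=11  a_k=1  p_k/q_k = 24335/3588
(x₁, y₁) = (24335, 3588);  24335² − 46·3588² = 1 ✓

24335 3588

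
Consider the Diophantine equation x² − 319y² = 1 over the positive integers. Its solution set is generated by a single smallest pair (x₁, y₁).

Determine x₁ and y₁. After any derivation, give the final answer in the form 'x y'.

d=319: √d = [17; 1,6,5,1,4,…,6,1,34] (ℓ=14, even), read p_13/q_13
k=0  a_k=17  p_k/q_k = 17/1
…
k=3  a_k=5  p_k/q_k = 643/36
…
k=6  a_k=3  p_k/q_k = 11913/667
k=7  a_k=1  p_k/q_k = 15628/875
…
k=9  a_k=4  p_k/q_k = 250816/14043
k=10  a_k=1  p_k/q_k = 309613/17335
k=11  a_k=5  p_k/q_k = 1798881/100718
k=12  a_k=6  p_k/q_k = 11102899/621643
k=13  a_k=1  p_k/q_k = 12901780/722361
→ (12901780, 722361).  Check: 12901780²=166455927168400, 319·722361²=166455927168399, difference 1.

12901780 722361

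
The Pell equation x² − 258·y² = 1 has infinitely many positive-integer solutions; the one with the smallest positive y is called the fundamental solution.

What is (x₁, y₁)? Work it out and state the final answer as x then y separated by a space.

[16; 16,32] for √258; ℓ=2 ⇒ convergent index 1
i=0: a=16 ⇒ p=16, q=1
i=1: a=16 ⇒ p=257, q=16
(x₁, y₁) = (257, 16);  257² − 258·16² = 1 ✓

257 16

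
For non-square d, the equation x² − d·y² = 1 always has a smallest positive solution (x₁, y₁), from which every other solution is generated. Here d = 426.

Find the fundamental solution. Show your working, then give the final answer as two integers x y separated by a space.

√426 → a₀=20, period (1,1,1,3,2,6,2,3,1,1,1,40); ℓ=12 even so k=11
i=0: a=20 ⇒ p=20, q=1
…
i=2: a=1 ⇒ p=41, q=2
…
i=6: a=6 ⇒ p=3323, q=161
…
i=8: a=3 ⇒ p=24809, q=1202
…
i=10: a=1 ⇒ p=56780, q=2751
i=11: a=1 ⇒ p=88751, q=4300
fundamental: x₁=88751, y₁=4300  (since 7876740001 − 426·18490000 = 1)

88751 4300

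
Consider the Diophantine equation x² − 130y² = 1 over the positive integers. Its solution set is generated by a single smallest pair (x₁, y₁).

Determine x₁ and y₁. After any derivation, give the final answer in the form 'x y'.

√130 → a₀=11, period (2,2,22); ℓ=3 odd so k=5
a_0=11:  p_0=11·1+0=11,  q_0=11·0+1=1
a_1=2:  p_1=2·11+1=23,  q_1=2·1+0=2
a_2=2:  p_2=2·23+11=57,  q_2=2·2+1=5
a_3=22:  p_3=22·57+23=1277,  q_3=22·5+2=112
a_4=2:  p_4=2·1277+57=2611,  q_4=2·112+5=229
a_5=2:  p_5=2·2611+1277=6499,  q_5=2·229+112=570
fundamental: x₁=6499, y₁=570  (since 42237001 − 130·324900 = 1)

6499 570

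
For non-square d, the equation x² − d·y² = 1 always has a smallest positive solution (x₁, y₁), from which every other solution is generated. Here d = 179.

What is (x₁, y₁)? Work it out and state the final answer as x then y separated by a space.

4190210 313191

d=179: √d = [13; 2,1,1,1,3,…,1,2,26] (ℓ=14, even), read p_13/q_13
k=0  a_k=13  p_k/q_k = 13/1
k=1  a_k=2  p_k/q_k = 27/2
k=2  a_k=1  p_k/q_k = 40/3
k=3  a_k=1  p_k/q_k = 67/5
…
k=5  a_k=3  p_k/q_k = 388/29
k=6  a_k=5  p_k/q_k = 2047/153
k=7  a_k=13  p_k/q_k = 26999/2018
k=8  a_k=5  p_k/q_k = 137042/10243
…
k=10  a_k=1  p_k/q_k = 575167/42990
k=11  a_k=1  p_k/q_k = 1013292/75737
k=12  a_k=1  p_k/q_k = 1588459/118727
k=13  a_k=2  p_k/q_k = 4190210/313191
(x₁, y₁) = (4190210, 313191);  4190210² − 179·313191² = 1 ✓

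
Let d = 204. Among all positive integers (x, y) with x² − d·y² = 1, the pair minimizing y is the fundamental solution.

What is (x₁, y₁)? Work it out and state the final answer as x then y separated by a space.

4999 350

√204 → a₀=14, period (3,1,1,6,1,1,3,28); ℓ=8 even so k=7
k=0  a_k=14  p_k/q_k = 14/1
k=1  a_k=3  p_k/q_k = 43/3
k=2  a_k=1  p_k/q_k = 57/4
…
k=4  a_k=6  p_k/q_k = 657/46
…
k=6  a_k=1  p_k/q_k = 1414/99
k=7  a_k=3  p_k/q_k = 4999/350
→ (4999, 350).  Check: 4999²=24990001, 204·350²=24990000, difference 1.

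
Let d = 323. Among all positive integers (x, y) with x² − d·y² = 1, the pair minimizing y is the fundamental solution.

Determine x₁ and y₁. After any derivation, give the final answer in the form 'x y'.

d=323: √d = [17; 1,34] (ℓ=2, even), read p_1/q_1
k=0  a_k=17  p_k/q_k = 17/1
k=1  a_k=1  p_k/q_k = 18/1
(x₁, y₁) = (18, 1);  18² − 323·1² = 1 ✓

18 1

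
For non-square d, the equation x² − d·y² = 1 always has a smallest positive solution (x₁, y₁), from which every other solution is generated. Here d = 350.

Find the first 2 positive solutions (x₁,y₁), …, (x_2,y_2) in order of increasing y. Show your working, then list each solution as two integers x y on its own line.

√350 = [18; 1,2,2,2,1,36, …], period ℓ=6 (even) → k=5
a_0=18:  p_0=18·1+0=18,  q_0=18·0+1=1
…
a_4=2:  p_4=2·131+56=318,  q_4=2·7+3=17
a_5=1:  p_5=1·318+131=449,  q_5=1·17+7=24
→ (449, 24).  Check: 449²=201601, 350·24²=201600, difference 1.
(x_2, y_2) = (449·449 + 350·24·24, 449·24 + 24·449) = (403201, 21552)

449 24
403201 21552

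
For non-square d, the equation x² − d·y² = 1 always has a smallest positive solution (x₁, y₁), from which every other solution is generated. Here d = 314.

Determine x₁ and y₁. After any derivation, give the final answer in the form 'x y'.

[17; 1,2,1,1,2,1,34] for √314; ℓ=7 ⇒ convergent index 13
i=0: a=17 ⇒ p=17, q=1
i=1: a=1 ⇒ p=18, q=1
i=2: a=2 ⇒ p=53, q=3
i=3: a=1 ⇒ p=71, q=4
i=4: a=1 ⇒ p=124, q=7
i=5: a=2 ⇒ p=319, q=18
i=6: a=1 ⇒ p=443, q=25
i=7: a=34 ⇒ p=15381, q=868
…
i=10: a=1 ⇒ p=62853, q=3547
i=11: a=1 ⇒ p=109882, q=6201
i=12: a=2 ⇒ p=282617, q=15949
i=13: a=1 ⇒ p=392499, q=22150
(x₁, y₁) = (392499, 22150);  392499² − 314·22150² = 1 ✓

392499 22150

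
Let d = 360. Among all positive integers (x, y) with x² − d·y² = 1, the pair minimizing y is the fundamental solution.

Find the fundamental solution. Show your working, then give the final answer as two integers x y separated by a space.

[18; 1,36] for √360; ℓ=2 ⇒ convergent index 1
a_0=18:  p_0=18·1+0=18,  q_0=18·0+1=1
a_1=1:  p_1=1·18+1=19,  q_1=1·1+0=1
(x₁, y₁) = (19, 1);  19² − 360·1² = 1 ✓

19 1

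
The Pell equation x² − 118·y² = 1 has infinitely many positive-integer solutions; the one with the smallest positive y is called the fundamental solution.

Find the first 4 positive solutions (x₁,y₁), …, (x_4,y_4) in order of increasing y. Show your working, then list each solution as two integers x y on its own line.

306917 28254
188396089777 17343265836
115643925371868101 10645886241146970
70986173286526887819457 6534806934930865917144

d=118: √d = [10; 1,6,3,2,10,2,3,6,1,20] (ℓ=10, even), read p_9/q_9
i=0: a=10 ⇒ p=10, q=1
i=1: a=1 ⇒ p=11, q=1
i=2: a=6 ⇒ p=76, q=7
…
i=4: a=2 ⇒ p=554, q=51
i=5: a=10 ⇒ p=5779, q=532
i=6: a=2 ⇒ p=12112, q=1115
i=7: a=3 ⇒ p=42115, q=3877
i=8: a=6 ⇒ p=264802, q=24377
i=9: a=1 ⇒ p=306917, q=28254
→ (306917, 28254).  Check: 306917²=94198044889, 118·28254²=94198044888, difference 1.
n=2: (306917,28254)∘(306917,28254) = (306917·306917+118·28254·28254, 306917·28254+28254·306917) = (188396089777,17343265836)
n=3: (188396089777,17343265836)∘(306917,28254) = (306917·188396089777+118·28254·17343265836, 306917·17343265836+28254·188396089777) = (115643925371868101,10645886241146970)
n=4: (115643925371868101,10645886241146970)∘(306917,28254) = (306917·115643925371868101+118·28254·10645886241146970, 306917·10645886241146970+28254·115643925371868101) = (70986173286526887819457,6534806934930865917144)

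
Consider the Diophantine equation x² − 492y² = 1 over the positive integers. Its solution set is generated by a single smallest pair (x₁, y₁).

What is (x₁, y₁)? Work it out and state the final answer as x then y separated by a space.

√492 → a₀=22, period (5,1,1,10,1,1,5,44); ℓ=8 even so k=7
a_0=22:  p_0=22·1+0=22,  q_0=22·0+1=1
…
a_2=1:  p_2=1·111+22=133,  q_2=1·5+1=6
…
a_4=10:  p_4=10·244+133=2573,  q_4=10·11+6=116
a_5=1:  p_5=1·2573+244=2817,  q_5=1·116+11=127
a_6=1:  p_6=1·2817+2573=5390,  q_6=1·127+116=243
a_7=5:  p_7=5·5390+2817=29767,  q_7=5·243+127=1342
→ (29767, 1342).  Check: 29767²=886074289, 492·1342²=886074288, difference 1.

29767 1342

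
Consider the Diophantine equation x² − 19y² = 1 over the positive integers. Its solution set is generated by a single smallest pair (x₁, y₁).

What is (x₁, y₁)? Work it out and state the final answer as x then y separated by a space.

170 39

[4; 2,1,3,1,2,8] for √19; ℓ=6 ⇒ convergent index 5
a_0=4:  p_0=4·1+0=4,  q_0=4·0+1=1
…
a_3=3:  p_3=3·13+9=48,  q_3=3·3+2=11
a_4=1:  p_4=1·48+13=61,  q_4=1·11+3=14
a_5=2:  p_5=2·61+48=170,  q_5=2·14+11=39
→ (170, 39).  Check: 170²=28900, 19·39²=28899, difference 1.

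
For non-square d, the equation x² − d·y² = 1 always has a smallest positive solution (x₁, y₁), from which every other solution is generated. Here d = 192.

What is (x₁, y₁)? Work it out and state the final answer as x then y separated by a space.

97 7

d=192: √d = [13; 1,5,1,26] (ℓ=4, even), read p_3/q_3
a_0=13:  p_0=13·1+0=13,  q_0=13·0+1=1
a_1=1:  p_1=1·13+1=14,  q_1=1·1+0=1
a_2=5:  p_2=5·14+13=83,  q_2=5·1+1=6
a_3=1:  p_3=1·83+14=97,  q_3=1·6+1=7
(x₁, y₁) = (97, 7);  97² − 192·7² = 1 ✓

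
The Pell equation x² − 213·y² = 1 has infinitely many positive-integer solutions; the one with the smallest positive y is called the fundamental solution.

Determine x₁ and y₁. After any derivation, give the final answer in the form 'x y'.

[14; 1,1,2,6,1,8,1,6,2,1,1,28] for √213; ℓ=12 ⇒ convergent index 11
i=0: a=14 ⇒ p=14, q=1
…
i=2: a=1 ⇒ p=29, q=2
i=3: a=2 ⇒ p=73, q=5
i=4: a=6 ⇒ p=467, q=32
i=5: a=1 ⇒ p=540, q=37
i=6: a=8 ⇒ p=4787, q=328
…
i=8: a=6 ⇒ p=36749, q=2518
i=9: a=2 ⇒ p=78825, q=5401
i=10: a=1 ⇒ p=115574, q=7919
i=11: a=1 ⇒ p=194399, q=13320
(x₁, y₁) = (194399, 13320);  194399² − 213·13320² = 1 ✓

194399 13320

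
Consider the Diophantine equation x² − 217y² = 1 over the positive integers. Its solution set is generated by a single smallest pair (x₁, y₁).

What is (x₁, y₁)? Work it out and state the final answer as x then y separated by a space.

[14; 1,2,1,2,1,…,2,1,28] for √217; ℓ=16 ⇒ convergent index 15
i=0: a=14 ⇒ p=14, q=1
…
i=3: a=1 ⇒ p=59, q=4
…
i=6: a=1 ⇒ p=383, q=26
i=7: a=9 ⇒ p=3668, q=249
…
i=14: a=2 ⇒ p=2809702, q=190735
i=15: a=1 ⇒ p=3844063, q=260952
fundamental: x₁=3844063, y₁=260952  (since 14776820347969 − 217·68095946304 = 1)

3844063 260952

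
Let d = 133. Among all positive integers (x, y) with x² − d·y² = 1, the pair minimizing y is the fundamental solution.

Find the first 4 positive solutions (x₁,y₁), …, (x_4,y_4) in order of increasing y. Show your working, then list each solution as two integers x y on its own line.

2588599 224460
13401689565601 1162073863080
69383200415647777399 6016286479789825380
359210566425477440164982401 31147506330593762303822160

√133 = [11; 1,1,7,5,1,…,1,1,22, …], period ℓ=16 (even) → k=15
a_0=11:  p_0=11·1+0=11,  q_0=11·0+1=1
a_1=1:  p_1=1·11+1=12,  q_1=1·1+0=1
…
a_10=1:  p_10=1·10979+7969=18948,  q_10=1·952+691=1643
a_11=1:  p_11=1·18948+10979=29927,  q_11=1·1643+952=2595
…
a_13=7:  p_13=7·168583+29927=1210008,  q_13=7·14618+2595=104921
a_14=1:  p_14=1·1210008+168583=1378591,  q_14=1·104921+14618=119539
a_15=1:  p_15=1·1378591+1210008=2588599,  q_15=1·119539+104921=224460
(x₁, y₁) = (2588599, 224460);  2588599² − 133·224460² = 1 ✓
k=2:  x_2 = 2588599·2588599+133·224460·224460 = 13401689565601,  y_2 = 2588599·224460+224460·2588599 = 1162073863080
k=3:  x_3 = 2588599·13401689565601+133·224460·1162073863080 = 69383200415647777399,  y_3 = 2588599·1162073863080+224460·13401689565601 = 6016286479789825380
k=4:  x_4 = 2588599·69383200415647777399+133·224460·6016286479789825380 = 359210566425477440164982401,  y_4 = 2588599·6016286479789825380+224460·69383200415647777399 = 31147506330593762303822160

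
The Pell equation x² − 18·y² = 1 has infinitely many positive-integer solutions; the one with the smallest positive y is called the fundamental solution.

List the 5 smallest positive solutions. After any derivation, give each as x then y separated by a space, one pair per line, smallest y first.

17 4
577 136
19601 4620
665857 156944
22619537 5331476

√18 = [4; 4,8, …], period ℓ=2 (even) → k=1
i=0: a=4 ⇒ p=4, q=1
i=1: a=4 ⇒ p=17, q=4
→ (17, 4).  Check: 17²=289, 18·4²=288, difference 1.
(17+4√18)^2 = 577 + 136√18
(17+4√18)^3 = 19601 + 4620√18
(17+4√18)^4 = 665857 + 156944√18
(17+4√18)^5 = 22619537 + 5331476√18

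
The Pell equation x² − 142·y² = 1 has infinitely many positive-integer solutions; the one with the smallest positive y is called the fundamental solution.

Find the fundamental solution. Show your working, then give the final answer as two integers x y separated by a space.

d=142: √d = [11; 1,10,1,22] (ℓ=4, even), read p_3/q_3
a_0=11:  p_0=11·1+0=11,  q_0=11·0+1=1
a_1=1:  p_1=1·11+1=12,  q_1=1·1+0=1
a_2=10:  p_2=10·12+11=131,  q_2=10·1+1=11
a_3=1:  p_3=1·131+12=143,  q_3=1·11+1=12
→ (143, 12).  Check: 143²=20449, 142·12²=20448, difference 1.

143 12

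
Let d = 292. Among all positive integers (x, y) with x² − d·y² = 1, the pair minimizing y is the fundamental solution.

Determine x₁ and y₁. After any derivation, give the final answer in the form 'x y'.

d=292: √d = [17; 11,2,1,3,8,3,1,2,11,34] (ℓ=10, even), read p_9/q_9
k=0  a_k=17  p_k/q_k = 17/1
…
k=2  a_k=2  p_k/q_k = 393/23
k=3  a_k=1  p_k/q_k = 581/34
…
k=7  a_k=1  p_k/q_k = 72812/4261
k=8  a_k=2  p_k/q_k = 200767/11749
k=9  a_k=11  p_k/q_k = 2281249/133500
(x₁, y₁) = (2281249, 133500);  2281249² − 292·133500² = 1 ✓

2281249 133500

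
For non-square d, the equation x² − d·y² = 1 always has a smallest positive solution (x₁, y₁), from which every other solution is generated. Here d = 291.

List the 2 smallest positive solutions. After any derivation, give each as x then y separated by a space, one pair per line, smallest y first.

290 17
168199 9860

[17; 17,34] for √291; ℓ=2 ⇒ convergent index 1
i=0: a=17 ⇒ p=17, q=1
i=1: a=17 ⇒ p=290, q=17
→ (290, 17).  Check: 290²=84100, 291·17²=84099, difference 1.
k=2:  x_2 = 290·290+291·17·17 = 168199,  y_2 = 290·17+17·290 = 9860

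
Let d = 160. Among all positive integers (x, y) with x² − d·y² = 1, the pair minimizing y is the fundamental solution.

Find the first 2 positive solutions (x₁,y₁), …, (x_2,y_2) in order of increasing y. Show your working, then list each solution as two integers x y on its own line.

721 57
1039681 82194

√160 = [12; 1,1,1,5,1,1,1,24, …], period ℓ=8 (even) → k=7
i=0: a=12 ⇒ p=12, q=1
…
i=3: a=1 ⇒ p=38, q=3
i=4: a=5 ⇒ p=215, q=17
…
i=6: a=1 ⇒ p=468, q=37
i=7: a=1 ⇒ p=721, q=57
(x₁, y₁) = (721, 57);  721² − 160·57² = 1 ✓
k=2:  x_2 = 721·721+160·57·57 = 1039681,  y_2 = 721·57+57·721 = 82194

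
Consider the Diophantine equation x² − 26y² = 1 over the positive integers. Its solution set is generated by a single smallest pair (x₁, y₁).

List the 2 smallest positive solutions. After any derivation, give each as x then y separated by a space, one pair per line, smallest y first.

51 10
5201 1020

√26 → a₀=5, period (10); ℓ=1 odd so k=1
step 0: (5, 1)  from 5·(1,0) + (0,1)
step 1: (51, 10)  from 10·(5,1) + (1,0)
fundamental: x₁=51, y₁=10  (since 2601 − 26·100 = 1)
(51+10√26)^2 = 5201 + 1020√26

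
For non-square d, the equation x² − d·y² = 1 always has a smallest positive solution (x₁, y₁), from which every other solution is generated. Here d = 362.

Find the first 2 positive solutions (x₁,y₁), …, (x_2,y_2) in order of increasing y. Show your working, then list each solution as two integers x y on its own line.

723 38
1045457 54948

√362 → a₀=19, period (38); ℓ=1 odd so k=1
a_0=19:  p_0=19·1+0=19,  q_0=19·0+1=1
a_1=38:  p_1=38·19+1=723,  q_1=38·1+0=38
→ (723, 38).  Check: 723²=522729, 362·38²=522728, difference 1.
k=2:  x_2 = 723·723+362·38·38 = 1045457,  y_2 = 723·38+38·723 = 54948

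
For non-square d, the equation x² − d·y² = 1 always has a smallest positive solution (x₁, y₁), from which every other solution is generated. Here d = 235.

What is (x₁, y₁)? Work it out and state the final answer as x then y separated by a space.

46 3

[15; 3,30] for √235; ℓ=2 ⇒ convergent index 1
a_0=15:  p_0=15·1+0=15,  q_0=15·0+1=1
a_1=3:  p_1=3·15+1=46,  q_1=3·1+0=3
fundamental: x₁=46, y₁=3  (since 2116 − 235·9 = 1)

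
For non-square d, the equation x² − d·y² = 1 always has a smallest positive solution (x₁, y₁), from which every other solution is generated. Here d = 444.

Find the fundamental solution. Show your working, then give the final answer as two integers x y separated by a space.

d=444: √d = [21; 14,42] (ℓ=2, even), read p_1/q_1
k=0  a_k=21  p_k/q_k = 21/1
k=1  a_k=14  p_k/q_k = 295/14
fundamental: x₁=295, y₁=14  (since 87025 − 444·196 = 1)

295 14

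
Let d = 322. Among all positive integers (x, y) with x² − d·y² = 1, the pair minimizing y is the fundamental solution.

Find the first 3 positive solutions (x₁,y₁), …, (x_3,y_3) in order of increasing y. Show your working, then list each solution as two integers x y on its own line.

323 18
208657 11628
134792099 7511670

d=322: √d = [17; 1,16,1,34] (ℓ=4, even), read p_3/q_3
k=0  a_k=17  p_k/q_k = 17/1
…
k=2  a_k=16  p_k/q_k = 305/17
k=3  a_k=1  p_k/q_k = 323/18
→ (323, 18).  Check: 323²=104329, 322·18²=104328, difference 1.
n=2: (323,18)∘(323,18) = (323·323+322·18·18, 323·18+18·323) = (208657,11628)
n=3: (208657,11628)∘(323,18) = (323·208657+322·18·11628, 323·11628+18·208657) = (134792099,7511670)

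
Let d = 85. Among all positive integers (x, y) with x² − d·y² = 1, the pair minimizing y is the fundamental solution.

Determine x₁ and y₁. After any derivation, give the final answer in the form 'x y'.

285769 30996

√85 → a₀=9, period (4,1,1,4,18); ℓ=5 odd so k=9
i=0: a=9 ⇒ p=9, q=1
i=1: a=4 ⇒ p=37, q=4
i=2: a=1 ⇒ p=46, q=5
…
i=4: a=4 ⇒ p=378, q=41
…
i=8: a=1 ⇒ p=62739, q=6805
i=9: a=4 ⇒ p=285769, q=30996
fundamental: x₁=285769, y₁=30996  (since 81663921361 − 85·960752016 = 1)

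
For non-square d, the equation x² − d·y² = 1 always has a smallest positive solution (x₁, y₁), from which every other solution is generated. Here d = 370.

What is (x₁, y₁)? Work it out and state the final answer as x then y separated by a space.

213859 11118

d=370: √d = [19; 4,4,38] (ℓ=3, odd), read p_5/q_5
i=0: a=19 ⇒ p=19, q=1
i=1: a=4 ⇒ p=77, q=4
…
i=3: a=38 ⇒ p=12503, q=650
i=4: a=4 ⇒ p=50339, q=2617
i=5: a=4 ⇒ p=213859, q=11118
→ (213859, 11118).  Check: 213859²=45735671881, 370·11118²=45735671880, difference 1.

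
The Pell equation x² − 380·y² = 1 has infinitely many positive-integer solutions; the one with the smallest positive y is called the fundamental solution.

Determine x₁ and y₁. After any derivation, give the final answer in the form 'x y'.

d=380: √d = [19; 2,38] (ℓ=2, even), read p_1/q_1
step 0: (19, 1)  from 19·(1,0) + (0,1)
step 1: (39, 2)  from 2·(19,1) + (1,0)
→ (39, 2).  Check: 39²=1521, 380·2²=1520, difference 1.

39 2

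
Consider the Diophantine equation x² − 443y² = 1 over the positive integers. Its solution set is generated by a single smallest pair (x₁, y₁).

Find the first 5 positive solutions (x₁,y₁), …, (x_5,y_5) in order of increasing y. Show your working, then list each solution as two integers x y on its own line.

442 21
390727 18564
345402226 16410555
305335177057 14506912056
269915951116162 12824093846949

d=443: √d = [21; 21,42] (ℓ=2, even), read p_1/q_1
a_0=21:  p_0=21·1+0=21,  q_0=21·0+1=1
a_1=21:  p_1=21·21+1=442,  q_1=21·1+0=21
fundamental: x₁=442, y₁=21  (since 195364 − 443·441 = 1)
(442+21√443)^2 = 390727 + 18564√443
(442+21√443)^3 = 345402226 + 16410555√443
(442+21√443)^4 = 305335177057 + 14506912056√443
(442+21√443)^5 = 269915951116162 + 12824093846949√443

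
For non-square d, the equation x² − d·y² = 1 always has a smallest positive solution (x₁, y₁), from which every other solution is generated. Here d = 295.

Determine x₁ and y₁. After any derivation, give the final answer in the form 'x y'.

2024999 117900

√295 = [17; 5,1,2,3,2,6,2,3,2,1,5,34, …], period ℓ=12 (even) → k=11
i=0: a=17 ⇒ p=17, q=1
…
i=3: a=2 ⇒ p=292, q=17
i=4: a=3 ⇒ p=979, q=57
i=5: a=2 ⇒ p=2250, q=131
…
i=7: a=2 ⇒ p=31208, q=1817
i=8: a=3 ⇒ p=108103, q=6294
i=9: a=2 ⇒ p=247414, q=14405
i=10: a=1 ⇒ p=355517, q=20699
i=11: a=5 ⇒ p=2024999, q=117900
→ (2024999, 117900).  Check: 2024999²=4100620950001, 295·117900²=4100620950000, difference 1.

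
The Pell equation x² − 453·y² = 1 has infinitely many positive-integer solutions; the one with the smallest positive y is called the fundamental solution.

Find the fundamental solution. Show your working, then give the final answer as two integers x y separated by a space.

√453 → a₀=21, period (3,1,1,10,14,10,1,1,3,42); ℓ=10 even so k=9
a_0=21:  p_0=21·1+0=21,  q_0=21·0+1=1
a_1=3:  p_1=3·21+1=64,  q_1=3·1+0=3
…
a_3=1:  p_3=1·85+64=149,  q_3=1·4+3=7
a_4=10:  p_4=10·149+85=1575,  q_4=10·7+4=74
a_5=14:  p_5=14·1575+149=22199,  q_5=14·74+7=1043
a_6=10:  p_6=10·22199+1575=223565,  q_6=10·1043+74=10504
a_7=1:  p_7=1·223565+22199=245764,  q_7=1·10504+1043=11547
a_8=1:  p_8=1·245764+223565=469329,  q_8=1·11547+10504=22051
a_9=3:  p_9=3·469329+245764=1653751,  q_9=3·22051+11547=77700
fundamental: x₁=1653751, y₁=77700  (since 2734892370001 − 453·6037290000 = 1)

1653751 77700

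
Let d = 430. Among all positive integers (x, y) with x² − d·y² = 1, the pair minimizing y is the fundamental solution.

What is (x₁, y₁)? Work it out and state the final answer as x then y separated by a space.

2862251 138030

d=430: √d = [20; 1,2,1,3,1,…,2,1,40] (ℓ=14, even), read p_13/q_13
k=0  a_k=20  p_k/q_k = 20/1
…
k=2  a_k=2  p_k/q_k = 62/3
k=3  a_k=1  p_k/q_k = 83/4
k=4  a_k=3  p_k/q_k = 311/15
k=5  a_k=1  p_k/q_k = 394/19
k=6  a_k=6  p_k/q_k = 2675/129
k=7  a_k=8  p_k/q_k = 21794/1051
k=8  a_k=6  p_k/q_k = 133439/6435
k=9  a_k=1  p_k/q_k = 155233/7486
k=10  a_k=3  p_k/q_k = 599138/28893
k=11  a_k=1  p_k/q_k = 754371/36379
k=12  a_k=2  p_k/q_k = 2107880/101651
k=13  a_k=1  p_k/q_k = 2862251/138030
(x₁, y₁) = (2862251, 138030);  2862251² − 430·138030² = 1 ✓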